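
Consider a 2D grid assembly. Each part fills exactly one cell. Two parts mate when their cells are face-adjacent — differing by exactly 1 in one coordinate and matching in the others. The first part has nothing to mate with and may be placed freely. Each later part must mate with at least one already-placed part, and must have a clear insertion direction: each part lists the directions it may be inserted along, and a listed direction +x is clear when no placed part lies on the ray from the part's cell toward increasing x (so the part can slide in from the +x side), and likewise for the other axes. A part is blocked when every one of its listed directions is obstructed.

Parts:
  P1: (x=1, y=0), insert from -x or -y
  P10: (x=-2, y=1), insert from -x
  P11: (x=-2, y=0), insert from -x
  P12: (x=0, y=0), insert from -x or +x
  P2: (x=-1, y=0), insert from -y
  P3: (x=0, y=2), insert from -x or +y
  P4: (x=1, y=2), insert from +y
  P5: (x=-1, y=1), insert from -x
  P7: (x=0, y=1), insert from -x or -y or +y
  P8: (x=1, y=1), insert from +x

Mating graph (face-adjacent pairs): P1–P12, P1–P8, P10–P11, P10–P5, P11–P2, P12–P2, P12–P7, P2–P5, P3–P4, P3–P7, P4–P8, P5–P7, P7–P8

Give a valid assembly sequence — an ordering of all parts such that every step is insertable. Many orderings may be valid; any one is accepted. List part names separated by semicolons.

P2; P12; P5; P1; P10; P8; P4; P7; P3; P11

1. P2@(-1, 0) [-y clear] — {P2}
2. P12@(0, 0) [+x clear] — {P12, P2}
3. P5@(-1, 1) [-x clear] — {P12, P2, P5}
4. P1@(1, 0) [-y clear] — {P1, P12, P2, P5}
5. P10@(-2, 1) [-x clear] — {P1, P10, P12, P2, P5}
6. P8@(1, 1) [+x clear] — {P1, P10, P12, P2, P5, P8}
7. P4@(1, 2) [+y clear] — {P1, P10, P12, P2, P4, P5, P8}
8. P7@(0, 1) [+y clear] — {P1, P10, P12, P2, P4, P5, P7, P8}
9. P3@(0, 2) [-x clear] — {P1, P10, P12, P2, P3, P4, P5, P7, P8}
10. P11@(-2, 0) [-x clear] — {P1, P10, P11, P12, P2, P3, P4, P5, P7, P8}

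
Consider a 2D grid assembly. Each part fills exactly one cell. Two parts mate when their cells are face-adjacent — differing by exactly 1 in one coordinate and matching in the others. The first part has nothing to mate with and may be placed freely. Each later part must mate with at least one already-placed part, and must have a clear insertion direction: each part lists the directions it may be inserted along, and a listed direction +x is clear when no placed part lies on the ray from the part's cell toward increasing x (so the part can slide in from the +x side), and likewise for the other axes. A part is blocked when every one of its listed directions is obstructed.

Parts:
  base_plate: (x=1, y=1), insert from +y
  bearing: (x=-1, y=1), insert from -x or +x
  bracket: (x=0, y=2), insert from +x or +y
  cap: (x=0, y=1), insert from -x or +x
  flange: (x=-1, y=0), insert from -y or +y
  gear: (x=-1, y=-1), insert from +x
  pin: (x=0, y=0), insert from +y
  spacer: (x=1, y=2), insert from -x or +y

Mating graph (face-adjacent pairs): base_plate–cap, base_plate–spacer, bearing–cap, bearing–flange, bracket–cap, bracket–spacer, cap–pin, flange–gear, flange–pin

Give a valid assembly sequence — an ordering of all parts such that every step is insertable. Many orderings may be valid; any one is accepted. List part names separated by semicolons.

flange; gear; pin; cap; base_plate; spacer; bracket; bearing

1. flange@(-1, 0) [-y clear] — {flange}
2. gear@(-1, -1) [+x clear] — {flange, gear}
3. pin@(0, 0) [+y clear] — {flange, gear, pin}
4. cap@(0, 1) [-x clear] — {cap, flange, gear, pin}
5. base_plate@(1, 1) [+y clear] — {base_plate, cap, flange, gear, pin}
6. spacer@(1, 2) [-x clear] — {base_plate, cap, flange, gear, pin, spacer}
7. bracket@(0, 2) [+y clear] — {base_plate, bracket, cap, flange, gear, pin, spacer}
8. bearing@(-1, 1) [-x clear] — {base_plate, bearing, bracket, cap, flange, gear, pin, spacer}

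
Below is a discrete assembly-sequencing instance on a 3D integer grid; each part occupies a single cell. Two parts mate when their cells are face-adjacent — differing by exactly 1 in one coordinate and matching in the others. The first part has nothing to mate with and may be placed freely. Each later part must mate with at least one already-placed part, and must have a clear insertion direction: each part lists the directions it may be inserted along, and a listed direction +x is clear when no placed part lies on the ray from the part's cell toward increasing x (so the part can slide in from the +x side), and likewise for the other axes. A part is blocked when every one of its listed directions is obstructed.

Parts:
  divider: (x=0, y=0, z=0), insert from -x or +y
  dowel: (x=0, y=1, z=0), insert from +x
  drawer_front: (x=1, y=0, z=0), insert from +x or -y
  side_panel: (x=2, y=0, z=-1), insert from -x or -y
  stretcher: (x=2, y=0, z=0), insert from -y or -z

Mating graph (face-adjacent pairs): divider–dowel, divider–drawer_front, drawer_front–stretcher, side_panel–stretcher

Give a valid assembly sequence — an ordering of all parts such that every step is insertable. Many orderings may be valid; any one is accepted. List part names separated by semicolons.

divider; dowel; drawer_front; stretcher; side_panel

1. divider@(0, 0, 0) [-x clear] — {divider}
2. dowel@(0, 1, 0) [+x clear] — {divider, dowel}
3. drawer_front@(1, 0, 0) [+x clear] — {divider, dowel, drawer_front}
4. stretcher@(2, 0, 0) [-y clear] — {divider, dowel, drawer_front, stretcher}
5. side_panel@(2, 0, -1) [-x clear] — {divider, dowel, drawer_front, side_panel, stretcher}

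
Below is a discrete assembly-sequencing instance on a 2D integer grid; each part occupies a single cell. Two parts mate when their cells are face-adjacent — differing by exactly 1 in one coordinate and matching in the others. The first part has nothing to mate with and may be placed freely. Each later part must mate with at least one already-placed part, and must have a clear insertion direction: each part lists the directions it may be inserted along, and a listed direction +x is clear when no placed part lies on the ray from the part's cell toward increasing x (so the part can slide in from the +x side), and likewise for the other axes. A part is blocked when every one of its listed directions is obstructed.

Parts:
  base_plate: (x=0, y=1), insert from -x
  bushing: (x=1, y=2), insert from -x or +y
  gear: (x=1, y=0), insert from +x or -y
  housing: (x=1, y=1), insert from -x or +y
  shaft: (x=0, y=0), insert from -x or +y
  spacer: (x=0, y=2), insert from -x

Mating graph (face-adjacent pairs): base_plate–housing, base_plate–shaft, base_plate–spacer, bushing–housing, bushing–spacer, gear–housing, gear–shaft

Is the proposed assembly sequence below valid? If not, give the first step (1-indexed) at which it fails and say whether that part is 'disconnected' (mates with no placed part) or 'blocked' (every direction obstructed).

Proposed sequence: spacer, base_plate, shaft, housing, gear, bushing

1. spacer@(0, 2) [-x clear] — {spacer}
2. base_plate@(0, 1) [-x clear] — {base_plate, spacer}
3. shaft@(0, 0) [-x clear] — {base_plate, shaft, spacer}
4. housing@(1, 1) [+y clear] — {base_plate, housing, shaft, spacer}
5. gear@(1, 0) [+x clear] — {base_plate, gear, housing, shaft, spacer}
6. bushing@(1, 2) [+y clear] — {base_plate, bushing, gear, housing, shaft, spacer}

Valid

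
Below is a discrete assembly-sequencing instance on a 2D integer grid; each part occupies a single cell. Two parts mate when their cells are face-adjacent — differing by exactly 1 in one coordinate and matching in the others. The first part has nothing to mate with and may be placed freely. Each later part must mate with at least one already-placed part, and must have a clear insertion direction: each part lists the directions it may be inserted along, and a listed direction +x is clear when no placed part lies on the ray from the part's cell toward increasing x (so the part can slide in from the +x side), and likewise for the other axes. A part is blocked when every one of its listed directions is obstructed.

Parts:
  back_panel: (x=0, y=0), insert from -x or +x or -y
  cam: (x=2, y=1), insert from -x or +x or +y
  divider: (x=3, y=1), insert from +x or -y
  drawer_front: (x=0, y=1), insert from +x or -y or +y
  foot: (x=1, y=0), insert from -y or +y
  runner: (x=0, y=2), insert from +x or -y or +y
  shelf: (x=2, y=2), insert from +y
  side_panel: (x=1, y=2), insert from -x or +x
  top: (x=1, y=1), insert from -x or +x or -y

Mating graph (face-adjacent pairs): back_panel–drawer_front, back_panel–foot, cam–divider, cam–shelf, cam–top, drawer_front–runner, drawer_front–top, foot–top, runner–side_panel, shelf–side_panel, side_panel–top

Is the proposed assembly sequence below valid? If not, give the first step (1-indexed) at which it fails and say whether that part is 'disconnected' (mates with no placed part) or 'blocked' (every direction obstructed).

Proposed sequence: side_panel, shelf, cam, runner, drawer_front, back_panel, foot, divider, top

1. side_panel@(1, 2) [-x clear] — {side_panel}
2. shelf@(2, 2) [+y clear] — {shelf, side_panel}
3. cam@(2, 1) [-x clear] — {cam, shelf, side_panel}
4. runner@(0, 2) [-y clear] — {cam, runner, shelf, side_panel}
5. drawer_front@(0, 1) [-y clear] — {cam, drawer_front, runner, shelf, side_panel}
6. back_panel@(0, 0) [-x clear] — {back_panel, cam, drawer_front, runner, shelf, side_panel}
7. foot@(1, 0) [-y clear] — {back_panel, cam, drawer_front, foot, runner, shelf, side_panel}
8. divider@(3, 1) [+x clear] — {back_panel, cam, divider, drawer_front, foot, runner, shelf, side_panel}
9. top@(1, 1) — -x/+x/-y all obstructed ⇒ blocked

Invalid at step 9 (blocked)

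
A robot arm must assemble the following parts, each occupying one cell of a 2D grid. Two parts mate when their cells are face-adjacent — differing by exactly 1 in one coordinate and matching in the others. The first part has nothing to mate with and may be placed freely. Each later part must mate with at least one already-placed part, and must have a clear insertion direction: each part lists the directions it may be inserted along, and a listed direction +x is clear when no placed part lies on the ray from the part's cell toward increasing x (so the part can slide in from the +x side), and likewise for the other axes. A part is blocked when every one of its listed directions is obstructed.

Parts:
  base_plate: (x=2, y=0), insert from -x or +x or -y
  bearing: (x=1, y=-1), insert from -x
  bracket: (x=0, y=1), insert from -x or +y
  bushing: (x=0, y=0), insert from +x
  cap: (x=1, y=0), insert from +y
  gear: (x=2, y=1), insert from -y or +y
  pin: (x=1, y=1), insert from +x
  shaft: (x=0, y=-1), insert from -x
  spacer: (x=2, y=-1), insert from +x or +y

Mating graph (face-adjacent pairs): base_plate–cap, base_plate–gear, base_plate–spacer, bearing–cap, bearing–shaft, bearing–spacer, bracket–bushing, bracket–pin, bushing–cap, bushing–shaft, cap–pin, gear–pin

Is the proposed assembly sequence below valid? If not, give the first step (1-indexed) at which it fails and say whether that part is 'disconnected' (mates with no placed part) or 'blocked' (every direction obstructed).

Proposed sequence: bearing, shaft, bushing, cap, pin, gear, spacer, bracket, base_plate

1. bearing@(1, -1) [-x clear] — {bearing}
2. shaft@(0, -1) [-x clear] — {bearing, shaft}
3. bushing@(0, 0) [+x clear] — {bearing, bushing, shaft}
4. cap@(1, 0) [+y clear] — {bearing, bushing, cap, shaft}
5. pin@(1, 1) [+x clear] — {bearing, bushing, cap, pin, shaft}
6. gear@(2, 1) [-y clear] — {bearing, bushing, cap, gear, pin, shaft}
7. spacer@(2, -1) [+x clear] — {bearing, bushing, cap, gear, pin, shaft, spacer}
8. bracket@(0, 1) [-x clear] — {bearing, bracket, bushing, cap, gear, pin, shaft, spacer}
9. base_plate@(2, 0) [+x clear] — {base_plate, bearing, bracket, bushing, cap, gear, pin, shaft, spacer}

Valid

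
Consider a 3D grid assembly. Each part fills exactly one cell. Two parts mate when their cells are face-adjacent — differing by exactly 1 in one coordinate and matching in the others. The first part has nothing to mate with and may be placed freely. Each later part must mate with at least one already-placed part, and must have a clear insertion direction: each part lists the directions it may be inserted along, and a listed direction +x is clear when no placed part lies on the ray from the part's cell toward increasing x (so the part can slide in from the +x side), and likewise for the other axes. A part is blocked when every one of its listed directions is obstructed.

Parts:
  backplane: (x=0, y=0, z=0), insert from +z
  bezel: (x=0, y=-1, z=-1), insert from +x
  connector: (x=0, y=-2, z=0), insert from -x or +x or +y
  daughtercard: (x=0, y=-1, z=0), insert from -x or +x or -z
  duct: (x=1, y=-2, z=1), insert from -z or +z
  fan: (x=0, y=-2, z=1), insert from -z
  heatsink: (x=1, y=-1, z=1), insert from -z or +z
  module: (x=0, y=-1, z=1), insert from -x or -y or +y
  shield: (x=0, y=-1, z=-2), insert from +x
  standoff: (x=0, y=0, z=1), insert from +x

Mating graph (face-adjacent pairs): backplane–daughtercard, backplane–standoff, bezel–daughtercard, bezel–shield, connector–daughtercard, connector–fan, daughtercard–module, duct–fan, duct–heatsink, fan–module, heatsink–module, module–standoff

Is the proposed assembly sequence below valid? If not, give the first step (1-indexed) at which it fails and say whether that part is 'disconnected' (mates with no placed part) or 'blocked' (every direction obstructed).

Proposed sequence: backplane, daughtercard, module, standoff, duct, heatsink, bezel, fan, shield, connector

1. backplane@(0, 0, 0) [+z clear] — {backplane}
2. daughtercard@(0, -1, 0) [-x clear] — {backplane, daughtercard}
3. module@(0, -1, 1) [-x clear] — {backplane, daughtercard, module}
4. standoff@(0, 0, 1) [+x clear] — {backplane, daughtercard, module, standoff}
5. duct@(1, -2, 1) — no placed neighbour ⇒ disconnected

Invalid at step 5 (disconnected)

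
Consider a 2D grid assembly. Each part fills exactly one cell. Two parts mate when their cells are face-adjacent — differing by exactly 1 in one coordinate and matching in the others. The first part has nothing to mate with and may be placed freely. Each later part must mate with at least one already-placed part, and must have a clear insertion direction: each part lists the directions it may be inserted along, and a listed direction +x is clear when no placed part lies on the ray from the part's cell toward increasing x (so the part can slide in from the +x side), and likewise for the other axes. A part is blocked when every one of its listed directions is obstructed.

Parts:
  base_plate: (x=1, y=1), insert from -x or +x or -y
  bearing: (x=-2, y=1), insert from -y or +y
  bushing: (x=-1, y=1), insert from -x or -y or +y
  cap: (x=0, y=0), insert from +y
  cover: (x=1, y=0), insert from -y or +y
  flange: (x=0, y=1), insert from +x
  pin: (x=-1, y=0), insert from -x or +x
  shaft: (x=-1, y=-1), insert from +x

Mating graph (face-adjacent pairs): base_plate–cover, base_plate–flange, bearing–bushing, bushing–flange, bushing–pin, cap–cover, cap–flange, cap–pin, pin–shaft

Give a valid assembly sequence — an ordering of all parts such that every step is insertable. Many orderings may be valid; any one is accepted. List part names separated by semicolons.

cover; cap; pin; flange; base_plate; bushing; bearing; shaft

1. cover@(1, 0) [-y clear] — {cover}
2. cap@(0, 0) [+y clear] — {cap, cover}
3. pin@(-1, 0) [-x clear] — {cap, cover, pin}
4. flange@(0, 1) [+x clear] — {cap, cover, flange, pin}
5. base_plate@(1, 1) [+x clear] — {base_plate, cap, cover, flange, pin}
6. bushing@(-1, 1) [-x clear] — {base_plate, bushing, cap, cover, flange, pin}
7. bearing@(-2, 1) [-y clear] — {base_plate, bearing, bushing, cap, cover, flange, pin}
8. shaft@(-1, -1) [+x clear] — {base_plate, bearing, bushing, cap, cover, flange, pin, shaft}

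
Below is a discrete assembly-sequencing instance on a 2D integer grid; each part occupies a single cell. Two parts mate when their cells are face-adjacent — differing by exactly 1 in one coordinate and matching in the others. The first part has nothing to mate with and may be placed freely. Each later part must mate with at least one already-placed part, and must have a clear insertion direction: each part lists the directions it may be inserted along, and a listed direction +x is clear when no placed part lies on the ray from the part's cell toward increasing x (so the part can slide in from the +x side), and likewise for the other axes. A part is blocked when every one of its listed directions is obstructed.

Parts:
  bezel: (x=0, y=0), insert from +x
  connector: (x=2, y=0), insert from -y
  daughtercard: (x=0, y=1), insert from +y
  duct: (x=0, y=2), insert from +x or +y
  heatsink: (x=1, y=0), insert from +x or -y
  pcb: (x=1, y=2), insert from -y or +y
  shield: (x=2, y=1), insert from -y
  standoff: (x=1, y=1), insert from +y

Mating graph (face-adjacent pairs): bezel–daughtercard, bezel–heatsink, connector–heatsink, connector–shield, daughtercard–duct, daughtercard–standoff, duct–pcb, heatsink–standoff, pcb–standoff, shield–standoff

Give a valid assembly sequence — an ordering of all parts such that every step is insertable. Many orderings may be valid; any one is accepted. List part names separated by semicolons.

bezel; heatsink; standoff; pcb; daughtercard; duct; shield; connector

1. bezel@(0, 0) [+x clear] — {bezel}
2. heatsink@(1, 0) [+x clear] — {bezel, heatsink}
3. standoff@(1, 1) [+y clear] — {bezel, heatsink, standoff}
4. pcb@(1, 2) [+y clear] — {bezel, heatsink, pcb, standoff}
5. daughtercard@(0, 1) [+y clear] — {bezel, daughtercard, heatsink, pcb, standoff}
6. duct@(0, 2) [+y clear] — {bezel, daughtercard, duct, heatsink, pcb, standoff}
7. shield@(2, 1) [-y clear] — {bezel, daughtercard, duct, heatsink, pcb, shield, standoff}
8. connector@(2, 0) [-y clear] — {bezel, connector, daughtercard, duct, heatsink, pcb, shield, standoff}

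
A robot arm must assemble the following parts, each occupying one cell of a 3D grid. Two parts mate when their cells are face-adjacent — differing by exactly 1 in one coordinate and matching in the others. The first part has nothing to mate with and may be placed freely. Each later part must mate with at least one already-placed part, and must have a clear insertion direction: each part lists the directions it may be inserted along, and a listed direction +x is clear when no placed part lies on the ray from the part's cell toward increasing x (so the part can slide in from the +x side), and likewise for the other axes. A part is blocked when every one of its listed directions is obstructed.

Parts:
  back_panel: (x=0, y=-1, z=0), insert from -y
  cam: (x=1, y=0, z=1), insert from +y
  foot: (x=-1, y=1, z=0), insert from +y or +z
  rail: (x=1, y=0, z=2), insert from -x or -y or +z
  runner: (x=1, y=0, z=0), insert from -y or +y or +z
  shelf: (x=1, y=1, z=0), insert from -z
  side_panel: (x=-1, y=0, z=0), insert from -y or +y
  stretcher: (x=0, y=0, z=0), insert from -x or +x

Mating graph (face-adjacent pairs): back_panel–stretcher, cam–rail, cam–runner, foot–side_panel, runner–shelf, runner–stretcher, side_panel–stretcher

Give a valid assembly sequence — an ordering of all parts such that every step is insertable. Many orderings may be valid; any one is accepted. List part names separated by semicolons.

cam; runner; stretcher; back_panel; side_panel; foot; shelf; rail

1. cam@(1, 0, 1) [+y clear] — {cam}
2. runner@(1, 0, 0) [-y clear] — {cam, runner}
3. stretcher@(0, 0, 0) [-x clear] — {cam, runner, stretcher}
4. back_panel@(0, -1, 0) [-y clear] — {back_panel, cam, runner, stretcher}
5. side_panel@(-1, 0, 0) [-y clear] — {back_panel, cam, runner, side_panel, stretcher}
6. foot@(-1, 1, 0) [+y clear] — {back_panel, cam, foot, runner, side_panel, stretcher}
7. shelf@(1, 1, 0) [-z clear] — {back_panel, cam, foot, runner, shelf, side_panel, stretcher}
8. rail@(1, 0, 2) [-x clear] — {back_panel, cam, foot, rail, runner, shelf, side_panel, stretcher}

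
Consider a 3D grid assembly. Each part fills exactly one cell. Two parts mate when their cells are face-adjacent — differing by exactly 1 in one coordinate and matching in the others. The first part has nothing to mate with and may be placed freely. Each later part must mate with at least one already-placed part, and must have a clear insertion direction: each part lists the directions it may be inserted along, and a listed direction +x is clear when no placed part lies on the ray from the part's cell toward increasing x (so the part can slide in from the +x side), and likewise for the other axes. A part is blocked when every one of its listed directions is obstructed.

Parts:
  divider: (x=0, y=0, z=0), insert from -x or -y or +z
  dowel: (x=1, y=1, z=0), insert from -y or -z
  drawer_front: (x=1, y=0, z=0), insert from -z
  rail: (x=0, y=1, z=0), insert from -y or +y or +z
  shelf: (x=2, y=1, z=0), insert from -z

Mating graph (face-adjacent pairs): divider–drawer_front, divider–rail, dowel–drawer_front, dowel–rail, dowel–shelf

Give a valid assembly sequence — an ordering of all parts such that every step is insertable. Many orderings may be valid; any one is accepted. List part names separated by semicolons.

1. shelf@(2, 1, 0) [-z clear] — {shelf}
2. dowel@(1, 1, 0) [-y clear] — {dowel, shelf}
3. rail@(0, 1, 0) [-y clear] — {dowel, rail, shelf}
4. divider@(0, 0, 0) [-x clear] — {divider, dowel, rail, shelf}
5. drawer_front@(1, 0, 0) [-z clear] — {divider, dowel, drawer_front, rail, shelf}

shelf; dowel; rail; divider; drawer_front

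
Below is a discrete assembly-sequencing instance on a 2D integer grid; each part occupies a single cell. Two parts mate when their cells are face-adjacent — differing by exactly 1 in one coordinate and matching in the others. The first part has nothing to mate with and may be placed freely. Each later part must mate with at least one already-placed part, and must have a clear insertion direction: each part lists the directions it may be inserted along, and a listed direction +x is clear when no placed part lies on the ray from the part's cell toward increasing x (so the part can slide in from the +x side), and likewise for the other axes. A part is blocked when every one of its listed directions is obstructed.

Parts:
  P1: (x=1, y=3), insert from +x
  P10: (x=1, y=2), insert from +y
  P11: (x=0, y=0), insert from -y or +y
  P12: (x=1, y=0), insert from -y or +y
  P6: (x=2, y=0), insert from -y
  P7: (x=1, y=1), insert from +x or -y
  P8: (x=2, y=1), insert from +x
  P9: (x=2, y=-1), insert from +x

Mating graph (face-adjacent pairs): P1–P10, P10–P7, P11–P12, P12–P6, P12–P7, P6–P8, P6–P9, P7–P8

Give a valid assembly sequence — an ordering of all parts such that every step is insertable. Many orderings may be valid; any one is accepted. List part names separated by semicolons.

1. P12@(1, 0) [-y clear] — {P12}
2. P7@(1, 1) [+x clear] — {P12, P7}
3. P8@(2, 1) [+x clear] — {P12, P7, P8}
4. P6@(2, 0) [-y clear] — {P12, P6, P7, P8}
5. P9@(2, -1) [+x clear] — {P12, P6, P7, P8, P9}
6. P10@(1, 2) [+y clear] — {P10, P12, P6, P7, P8, P9}
7. P1@(1, 3) [+x clear] — {P1, P10, P12, P6, P7, P8, P9}
8. P11@(0, 0) [-y clear] — {P1, P10, P11, P12, P6, P7, P8, P9}

P12; P7; P8; P6; P9; P10; P1; P11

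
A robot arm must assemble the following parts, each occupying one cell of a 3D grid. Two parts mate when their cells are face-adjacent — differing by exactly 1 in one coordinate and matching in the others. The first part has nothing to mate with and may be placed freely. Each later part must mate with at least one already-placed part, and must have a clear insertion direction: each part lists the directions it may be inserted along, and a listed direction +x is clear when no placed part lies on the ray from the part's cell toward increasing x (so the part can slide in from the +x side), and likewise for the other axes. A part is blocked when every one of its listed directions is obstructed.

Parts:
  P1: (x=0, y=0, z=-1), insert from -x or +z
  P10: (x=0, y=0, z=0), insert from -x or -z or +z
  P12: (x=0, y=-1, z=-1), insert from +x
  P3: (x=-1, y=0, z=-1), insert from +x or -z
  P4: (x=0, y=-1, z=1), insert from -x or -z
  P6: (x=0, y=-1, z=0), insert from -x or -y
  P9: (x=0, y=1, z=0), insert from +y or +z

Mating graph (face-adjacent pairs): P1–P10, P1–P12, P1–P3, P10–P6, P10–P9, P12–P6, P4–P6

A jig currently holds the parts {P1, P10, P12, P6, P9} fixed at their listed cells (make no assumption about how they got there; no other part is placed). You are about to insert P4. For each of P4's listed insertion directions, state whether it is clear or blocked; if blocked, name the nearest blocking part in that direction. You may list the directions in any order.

-x: clear; -z: blocked by P6

-x: ray from P4(0, -1, 1) has no placed part ⇒ clear
-z: nearest on ray is P6@(0, -1, 0) ⇒ blocked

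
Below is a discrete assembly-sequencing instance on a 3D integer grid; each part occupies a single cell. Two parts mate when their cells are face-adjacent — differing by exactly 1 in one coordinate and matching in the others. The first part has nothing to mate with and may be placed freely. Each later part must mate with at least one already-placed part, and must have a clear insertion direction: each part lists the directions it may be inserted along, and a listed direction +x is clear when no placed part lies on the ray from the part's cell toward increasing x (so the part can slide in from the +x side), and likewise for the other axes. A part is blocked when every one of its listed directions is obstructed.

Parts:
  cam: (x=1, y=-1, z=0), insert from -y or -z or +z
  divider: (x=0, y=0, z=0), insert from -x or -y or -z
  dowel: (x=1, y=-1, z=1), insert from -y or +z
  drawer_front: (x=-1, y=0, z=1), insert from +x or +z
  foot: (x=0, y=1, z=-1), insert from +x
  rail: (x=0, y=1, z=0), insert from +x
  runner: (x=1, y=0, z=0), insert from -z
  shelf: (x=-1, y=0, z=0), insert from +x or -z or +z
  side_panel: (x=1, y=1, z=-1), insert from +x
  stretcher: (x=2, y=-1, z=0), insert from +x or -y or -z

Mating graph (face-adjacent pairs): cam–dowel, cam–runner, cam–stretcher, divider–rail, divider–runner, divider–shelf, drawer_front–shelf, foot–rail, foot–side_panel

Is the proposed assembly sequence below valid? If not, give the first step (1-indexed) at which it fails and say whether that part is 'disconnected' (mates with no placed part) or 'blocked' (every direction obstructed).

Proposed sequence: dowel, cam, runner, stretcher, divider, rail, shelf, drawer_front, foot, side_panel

Valid

1. dowel@(1, -1, 1) [-y clear] — {dowel}
2. cam@(1, -1, 0) [-y clear] — {cam, dowel}
3. runner@(1, 0, 0) [-z clear] — {cam, dowel, runner}
4. stretcher@(2, -1, 0) [+x clear] — {cam, dowel, runner, stretcher}
5. divider@(0, 0, 0) [-x clear] — {cam, divider, dowel, runner, stretcher}
6. rail@(0, 1, 0) [+x clear] — {cam, divider, dowel, rail, runner, stretcher}
7. shelf@(-1, 0, 0) [-z clear] — {cam, divider, dowel, rail, runner, shelf, stretcher}
8. drawer_front@(-1, 0, 1) [+x clear] — {cam, divider, dowel, drawer_front, rail, runner, shelf, stretcher}
9. foot@(0, 1, -1) [+x clear] — {cam, divider, dowel, drawer_front, foot, rail, runner, shelf, stretcher}
10. side_panel@(1, 1, -1) [+x clear] — {cam, divider, dowel, drawer_front, foot, rail, runner, shelf, side_panel, stretcher}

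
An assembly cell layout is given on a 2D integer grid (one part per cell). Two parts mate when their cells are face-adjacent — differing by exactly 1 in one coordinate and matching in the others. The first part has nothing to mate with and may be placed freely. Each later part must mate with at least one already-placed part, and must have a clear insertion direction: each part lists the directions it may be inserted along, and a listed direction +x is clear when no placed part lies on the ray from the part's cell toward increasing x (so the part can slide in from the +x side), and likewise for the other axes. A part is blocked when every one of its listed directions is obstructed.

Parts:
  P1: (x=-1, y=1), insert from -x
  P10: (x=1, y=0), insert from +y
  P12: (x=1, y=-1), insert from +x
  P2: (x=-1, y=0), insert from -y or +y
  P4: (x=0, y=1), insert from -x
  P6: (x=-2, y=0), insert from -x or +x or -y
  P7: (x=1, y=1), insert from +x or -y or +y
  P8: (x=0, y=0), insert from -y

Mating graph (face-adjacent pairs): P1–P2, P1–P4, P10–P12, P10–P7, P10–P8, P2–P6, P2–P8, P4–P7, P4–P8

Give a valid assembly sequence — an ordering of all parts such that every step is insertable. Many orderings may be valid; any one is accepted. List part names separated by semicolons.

P6; P2; P8; P4; P10; P7; P12; P1

1. P6@(-2, 0) [-x clear] — {P6}
2. P2@(-1, 0) [-y clear] — {P2, P6}
3. P8@(0, 0) [-y clear] — {P2, P6, P8}
4. P4@(0, 1) [-x clear] — {P2, P4, P6, P8}
5. P10@(1, 0) [+y clear] — {P10, P2, P4, P6, P8}
6. P7@(1, 1) [+x clear] — {P10, P2, P4, P6, P7, P8}
7. P12@(1, -1) [+x clear] — {P10, P12, P2, P4, P6, P7, P8}
8. P1@(-1, 1) [-x clear] — {P1, P10, P12, P2, P4, P6, P7, P8}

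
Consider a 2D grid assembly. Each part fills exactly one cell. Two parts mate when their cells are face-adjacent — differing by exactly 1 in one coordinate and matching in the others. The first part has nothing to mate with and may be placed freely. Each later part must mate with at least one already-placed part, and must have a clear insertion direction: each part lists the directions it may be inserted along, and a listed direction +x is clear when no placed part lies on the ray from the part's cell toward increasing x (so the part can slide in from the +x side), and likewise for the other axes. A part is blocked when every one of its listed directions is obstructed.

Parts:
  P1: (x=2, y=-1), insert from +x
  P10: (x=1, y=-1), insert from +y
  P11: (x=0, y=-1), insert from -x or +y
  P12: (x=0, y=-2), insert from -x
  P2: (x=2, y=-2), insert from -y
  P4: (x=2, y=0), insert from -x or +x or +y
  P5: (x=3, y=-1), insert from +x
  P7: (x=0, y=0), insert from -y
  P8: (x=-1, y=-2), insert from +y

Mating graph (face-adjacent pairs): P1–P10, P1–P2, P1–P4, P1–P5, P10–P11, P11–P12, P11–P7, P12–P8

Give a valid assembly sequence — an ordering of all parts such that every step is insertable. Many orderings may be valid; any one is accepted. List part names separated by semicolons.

1. P7@(0, 0) [-y clear] — {P7}
2. P11@(0, -1) [-x clear] — {P11, P7}
3. P10@(1, -1) [+y clear] — {P10, P11, P7}
4. P12@(0, -2) [-x clear] — {P10, P11, P12, P7}
5. P8@(-1, -2) [+y clear] — {P10, P11, P12, P7, P8}
6. P1@(2, -1) [+x clear] — {P1, P10, P11, P12, P7, P8}
7. P5@(3, -1) [+x clear] — {P1, P10, P11, P12, P5, P7, P8}
8. P2@(2, -2) [-y clear] — {P1, P10, P11, P12, P2, P5, P7, P8}
9. P4@(2, 0) [+x clear] — {P1, P10, P11, P12, P2, P4, P5, P7, P8}

P7; P11; P10; P12; P8; P1; P5; P2; P4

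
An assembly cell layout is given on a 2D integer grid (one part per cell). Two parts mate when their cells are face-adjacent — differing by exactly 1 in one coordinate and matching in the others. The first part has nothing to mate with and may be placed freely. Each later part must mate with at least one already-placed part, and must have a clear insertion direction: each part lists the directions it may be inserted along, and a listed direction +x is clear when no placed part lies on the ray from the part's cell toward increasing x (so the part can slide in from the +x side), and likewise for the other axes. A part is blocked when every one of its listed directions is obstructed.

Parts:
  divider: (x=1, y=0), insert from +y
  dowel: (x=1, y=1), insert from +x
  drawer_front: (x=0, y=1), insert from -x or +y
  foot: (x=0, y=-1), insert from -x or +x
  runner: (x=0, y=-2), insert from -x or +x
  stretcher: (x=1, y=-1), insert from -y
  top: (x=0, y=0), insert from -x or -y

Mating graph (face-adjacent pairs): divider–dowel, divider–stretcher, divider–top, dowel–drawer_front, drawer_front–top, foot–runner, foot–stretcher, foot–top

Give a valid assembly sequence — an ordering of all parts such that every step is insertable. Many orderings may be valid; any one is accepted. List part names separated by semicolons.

1. drawer_front@(0, 1) [-x clear] — {drawer_front}
2. top@(0, 0) [-x clear] — {drawer_front, top}
3. foot@(0, -1) [-x clear] — {drawer_front, foot, top}
4. runner@(0, -2) [-x clear] — {drawer_front, foot, runner, top}
5. stretcher@(1, -1) [-y clear] — {drawer_front, foot, runner, stretcher, top}
6. divider@(1, 0) [+y clear] — {divider, drawer_front, foot, runner, stretcher, top}
7. dowel@(1, 1) [+x clear] — {divider, dowel, drawer_front, foot, runner, stretcher, top}

drawer_front; top; foot; runner; stretcher; divider; dowel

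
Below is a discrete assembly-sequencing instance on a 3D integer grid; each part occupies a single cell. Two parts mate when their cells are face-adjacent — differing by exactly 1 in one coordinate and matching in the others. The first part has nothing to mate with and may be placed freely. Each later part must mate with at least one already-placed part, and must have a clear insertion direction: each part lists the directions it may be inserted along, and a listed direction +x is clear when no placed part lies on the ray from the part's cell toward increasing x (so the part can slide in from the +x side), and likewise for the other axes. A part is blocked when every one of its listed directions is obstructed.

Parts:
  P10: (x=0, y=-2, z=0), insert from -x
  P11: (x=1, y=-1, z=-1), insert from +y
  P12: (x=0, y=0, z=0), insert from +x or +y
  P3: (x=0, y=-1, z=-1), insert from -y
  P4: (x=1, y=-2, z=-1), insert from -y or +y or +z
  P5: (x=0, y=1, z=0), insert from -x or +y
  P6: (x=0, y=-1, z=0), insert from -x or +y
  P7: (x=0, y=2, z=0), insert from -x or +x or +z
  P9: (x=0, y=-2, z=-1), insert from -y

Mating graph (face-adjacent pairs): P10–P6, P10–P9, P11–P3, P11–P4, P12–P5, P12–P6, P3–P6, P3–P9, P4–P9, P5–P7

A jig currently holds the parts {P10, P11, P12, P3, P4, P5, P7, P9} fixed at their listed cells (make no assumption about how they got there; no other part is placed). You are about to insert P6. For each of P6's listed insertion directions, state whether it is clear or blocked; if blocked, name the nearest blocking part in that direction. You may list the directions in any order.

-x: ray from P6(0, -1, 0) has no placed part ⇒ clear
+y: nearest on ray is P12@(0, 0, 0) ⇒ blocked

+y: blocked by P12; -x: clear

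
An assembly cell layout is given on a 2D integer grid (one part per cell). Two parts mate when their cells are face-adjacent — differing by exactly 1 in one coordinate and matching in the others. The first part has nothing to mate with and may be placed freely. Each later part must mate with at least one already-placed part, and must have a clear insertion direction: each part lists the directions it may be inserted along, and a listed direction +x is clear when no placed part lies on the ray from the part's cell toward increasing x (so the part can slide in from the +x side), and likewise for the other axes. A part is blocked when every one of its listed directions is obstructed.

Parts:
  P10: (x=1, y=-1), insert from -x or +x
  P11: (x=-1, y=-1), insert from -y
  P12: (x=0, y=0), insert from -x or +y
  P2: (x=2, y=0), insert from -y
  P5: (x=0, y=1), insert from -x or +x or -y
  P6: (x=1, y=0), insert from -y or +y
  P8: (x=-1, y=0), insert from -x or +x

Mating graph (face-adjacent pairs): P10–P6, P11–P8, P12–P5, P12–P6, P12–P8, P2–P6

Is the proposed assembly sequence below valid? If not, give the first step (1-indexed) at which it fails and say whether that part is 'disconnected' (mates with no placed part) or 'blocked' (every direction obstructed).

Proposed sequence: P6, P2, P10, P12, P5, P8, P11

1. P6@(1, 0) [-y clear] — {P6}
2. P2@(2, 0) [-y clear] — {P2, P6}
3. P10@(1, -1) [-x clear] — {P10, P2, P6}
4. P12@(0, 0) [-x clear] — {P10, P12, P2, P6}
5. P5@(0, 1) [-x clear] — {P10, P12, P2, P5, P6}
6. P8@(-1, 0) [-x clear] — {P10, P12, P2, P5, P6, P8}
7. P11@(-1, -1) [-y clear] — {P10, P11, P12, P2, P5, P6, P8}

Valid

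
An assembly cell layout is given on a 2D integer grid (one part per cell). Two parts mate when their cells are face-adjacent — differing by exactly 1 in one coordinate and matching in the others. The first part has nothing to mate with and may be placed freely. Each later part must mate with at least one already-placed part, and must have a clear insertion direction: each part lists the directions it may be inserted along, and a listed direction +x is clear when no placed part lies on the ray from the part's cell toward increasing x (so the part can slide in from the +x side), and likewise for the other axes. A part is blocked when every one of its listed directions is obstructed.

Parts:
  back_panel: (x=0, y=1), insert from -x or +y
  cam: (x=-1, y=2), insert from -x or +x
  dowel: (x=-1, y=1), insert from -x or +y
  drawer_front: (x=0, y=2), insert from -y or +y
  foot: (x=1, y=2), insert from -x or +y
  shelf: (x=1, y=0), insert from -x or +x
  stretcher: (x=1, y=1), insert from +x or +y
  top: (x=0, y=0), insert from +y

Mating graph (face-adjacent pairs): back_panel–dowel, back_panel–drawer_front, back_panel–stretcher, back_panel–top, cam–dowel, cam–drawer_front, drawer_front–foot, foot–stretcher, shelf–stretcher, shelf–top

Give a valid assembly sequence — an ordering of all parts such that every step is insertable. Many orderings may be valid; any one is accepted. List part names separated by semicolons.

1. top@(0, 0) [+y clear] — {top}
2. back_panel@(0, 1) [-x clear] — {back_panel, top}
3. drawer_front@(0, 2) [+y clear] — {back_panel, drawer_front, top}
4. cam@(-1, 2) [-x clear] — {back_panel, cam, drawer_front, top}
5. shelf@(1, 0) [+x clear] — {back_panel, cam, drawer_front, shelf, top}
6. dowel@(-1, 1) [-x clear] — {back_panel, cam, dowel, drawer_front, shelf, top}
7. stretcher@(1, 1) [+x clear] — {back_panel, cam, dowel, drawer_front, shelf, stretcher, top}
8. foot@(1, 2) [+y clear] — {back_panel, cam, dowel, drawer_front, foot, shelf, stretcher, top}

top; back_panel; drawer_front; cam; shelf; dowel; stretcher; foot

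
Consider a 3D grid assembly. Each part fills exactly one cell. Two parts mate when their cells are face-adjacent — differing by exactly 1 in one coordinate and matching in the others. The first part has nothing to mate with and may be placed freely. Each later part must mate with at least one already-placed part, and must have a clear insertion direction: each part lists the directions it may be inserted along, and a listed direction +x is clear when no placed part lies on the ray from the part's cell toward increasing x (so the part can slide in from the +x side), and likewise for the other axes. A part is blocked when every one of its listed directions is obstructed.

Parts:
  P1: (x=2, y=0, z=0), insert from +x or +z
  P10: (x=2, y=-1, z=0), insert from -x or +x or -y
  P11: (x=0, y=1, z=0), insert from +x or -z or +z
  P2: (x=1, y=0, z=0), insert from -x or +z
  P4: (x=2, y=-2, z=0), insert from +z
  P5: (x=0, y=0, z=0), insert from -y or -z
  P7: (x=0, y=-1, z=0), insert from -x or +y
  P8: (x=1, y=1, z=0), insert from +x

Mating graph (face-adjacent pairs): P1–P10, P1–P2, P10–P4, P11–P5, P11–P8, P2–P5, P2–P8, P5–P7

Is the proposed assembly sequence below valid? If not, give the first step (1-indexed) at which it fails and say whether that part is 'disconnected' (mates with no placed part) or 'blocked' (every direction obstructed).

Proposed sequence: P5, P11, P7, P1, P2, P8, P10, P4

Invalid at step 4 (disconnected)

1. P5@(0, 0, 0) [-y clear] — {P5}
2. P11@(0, 1, 0) [+x clear] — {P11, P5}
3. P7@(0, -1, 0) [-x clear] — {P11, P5, P7}
4. P1@(2, 0, 0) — no placed neighbour ⇒ disconnected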